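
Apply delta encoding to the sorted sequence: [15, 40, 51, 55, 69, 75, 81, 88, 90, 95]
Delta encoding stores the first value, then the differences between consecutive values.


First value: 15
Deltas:
  40 - 15 = 25
  51 - 40 = 11
  55 - 51 = 4
  69 - 55 = 14
  75 - 69 = 6
  81 - 75 = 6
  88 - 81 = 7
  90 - 88 = 2
  95 - 90 = 5


Delta encoded: [15, 25, 11, 4, 14, 6, 6, 7, 2, 5]


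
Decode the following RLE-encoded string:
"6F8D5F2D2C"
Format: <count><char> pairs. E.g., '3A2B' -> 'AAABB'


Expanding each <count><char> pair:
  6F -> 'FFFFFF'
  8D -> 'DDDDDDDD'
  5F -> 'FFFFF'
  2D -> 'DD'
  2C -> 'CC'

Decoded = FFFFFFDDDDDDDDFFFFFDDCC


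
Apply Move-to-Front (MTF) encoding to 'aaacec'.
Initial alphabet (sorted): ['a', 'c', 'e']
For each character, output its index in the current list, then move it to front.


MTF encoding:
'a': index 0 in ['a', 'c', 'e'] -> ['a', 'c', 'e']
'a': index 0 in ['a', 'c', 'e'] -> ['a', 'c', 'e']
'a': index 0 in ['a', 'c', 'e'] -> ['a', 'c', 'e']
'c': index 1 in ['a', 'c', 'e'] -> ['c', 'a', 'e']
'e': index 2 in ['c', 'a', 'e'] -> ['e', 'c', 'a']
'c': index 1 in ['e', 'c', 'a'] -> ['c', 'e', 'a']


Output: [0, 0, 0, 1, 2, 1]


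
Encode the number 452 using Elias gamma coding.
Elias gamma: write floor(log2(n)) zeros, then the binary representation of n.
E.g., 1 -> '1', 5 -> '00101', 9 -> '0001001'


num_bits = floor(log2(452)) + 1 = 9
leading_zeros = num_bits - 1 = 8
binary(452) = 111000100

Elias gamma(452) = '00000000' + '111000100' = 00000000111000100 (17 bits)


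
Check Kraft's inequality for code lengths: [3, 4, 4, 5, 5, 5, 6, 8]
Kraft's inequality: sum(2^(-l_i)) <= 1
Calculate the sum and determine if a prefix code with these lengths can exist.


Sum = 2^(-3) + 2^(-4) + 2^(-4) + 2^(-5) + 2^(-5) + 2^(-5) + 2^(-6) + 2^(-8)
    = 0.125 + 0.0625 + 0.0625 + 0.03125 + 0.03125 + 0.03125 + 0.015625 + 0.00390625
    = 93/256 = 0.36328125
Since 0.36328125 <= 1, Kraft's inequality IS satisfied.
A prefix code with these lengths CAN exist.

Kraft sum = 0.36328125. Satisfied.


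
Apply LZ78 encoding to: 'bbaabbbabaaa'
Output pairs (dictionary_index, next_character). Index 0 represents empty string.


LZ78 encoding steps:
Dictionary: {0: ''}
Step 1: w='' (idx 0), next='b' -> output (0, 'b'), add 'b' as idx 1
Step 2: w='b' (idx 1), next='a' -> output (1, 'a'), add 'ba' as idx 2
Step 3: w='' (idx 0), next='a' -> output (0, 'a'), add 'a' as idx 3
Step 4: w='b' (idx 1), next='b' -> output (1, 'b'), add 'bb' as idx 4
Step 5: w='ba' (idx 2), next='b' -> output (2, 'b'), add 'bab' as idx 5
Step 6: w='a' (idx 3), next='a' -> output (3, 'a'), add 'aa' as idx 6
Step 7: w='a' (idx 3), end of input -> output (3, '')


Encoded: [(0, 'b'), (1, 'a'), (0, 'a'), (1, 'b'), (2, 'b'), (3, 'a'), (3, '')]


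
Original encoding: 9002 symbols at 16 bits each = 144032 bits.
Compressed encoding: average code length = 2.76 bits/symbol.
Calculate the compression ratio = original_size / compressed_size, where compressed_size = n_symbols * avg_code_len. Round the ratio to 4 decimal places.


original_size = n_symbols * orig_bits = 9002 * 16 = 144032 bits
compressed_size = n_symbols * avg_code_len = 9002 * 2.76 = 24845.52 bits
ratio = original_size / compressed_size = 144032 / 24845.52 = 5.7971

Compression ratio = 5.7971


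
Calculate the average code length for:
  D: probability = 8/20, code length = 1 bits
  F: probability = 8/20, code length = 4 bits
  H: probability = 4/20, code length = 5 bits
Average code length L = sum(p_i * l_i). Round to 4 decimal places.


Weighted contributions p_i * l_i:
  D: (8/20) * 1 = 8/20
  F: (8/20) * 4 = 32/20
  H: (4/20) * 5 = 20/20
Sum = (8 + 32 + 20)/20 = 60/20

L = 60/20 = 3.0000 bits/symbol


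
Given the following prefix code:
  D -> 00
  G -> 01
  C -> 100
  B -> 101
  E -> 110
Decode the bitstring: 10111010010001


Decoding step by step:
Bits 101 -> B
Bits 110 -> E
Bits 100 -> C
Bits 100 -> C
Bits 01 -> G


Decoded message: BECCG


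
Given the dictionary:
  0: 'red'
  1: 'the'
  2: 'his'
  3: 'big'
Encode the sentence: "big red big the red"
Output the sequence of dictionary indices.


Look up each word in the dictionary:
  'big' -> 3
  'red' -> 0
  'big' -> 3
  'the' -> 1
  'red' -> 0

Encoded: [3, 0, 3, 1, 0]


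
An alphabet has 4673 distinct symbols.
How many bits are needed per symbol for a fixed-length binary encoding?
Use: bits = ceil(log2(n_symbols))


log2(4673) = 12.1901
Bracket: 2^12 = 4096 < 4673 <= 2^13 = 8192
So ceil(log2(4673)) = 13

bits = ceil(log2(4673)) = ceil(12.1901) = 13 bits


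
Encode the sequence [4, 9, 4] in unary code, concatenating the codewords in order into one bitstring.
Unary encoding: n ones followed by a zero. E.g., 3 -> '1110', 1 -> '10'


Encode each number as n ones followed by a terminating 0:
  4 -> 11110 (5 bits)
  9 -> 1111111110 (10 bits)
  4 -> 11110 (5 bits)
Total length = 5 + 10 + 5 = 20 bits.

Unary([4, 9, 4]) = 11110111111111011110 (20 bits)


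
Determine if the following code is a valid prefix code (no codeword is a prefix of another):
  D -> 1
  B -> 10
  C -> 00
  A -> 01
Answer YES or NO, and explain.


Checking each pair (does one codeword prefix another?):
  D='1' vs B='10': prefix -- VIOLATION

NO -- this is NOT a valid prefix code. D (1) is a prefix of B (10).


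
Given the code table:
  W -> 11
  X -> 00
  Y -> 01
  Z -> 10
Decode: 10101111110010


Decoding:
10 -> Z
10 -> Z
11 -> W
11 -> W
11 -> W
00 -> X
10 -> Z


Result: ZZWWWXZ


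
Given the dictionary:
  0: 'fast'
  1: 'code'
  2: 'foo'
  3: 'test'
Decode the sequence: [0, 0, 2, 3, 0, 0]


Look up each index in the dictionary:
  0 -> 'fast'
  0 -> 'fast'
  2 -> 'foo'
  3 -> 'test'
  0 -> 'fast'
  0 -> 'fast'

Decoded: "fast fast foo test fast fast"


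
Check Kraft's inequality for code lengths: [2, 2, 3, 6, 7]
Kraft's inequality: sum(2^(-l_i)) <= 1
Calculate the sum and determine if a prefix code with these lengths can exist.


Sum = 2^(-2) + 2^(-2) + 2^(-3) + 2^(-6) + 2^(-7)
    = 0.25 + 0.25 + 0.125 + 0.015625 + 0.0078125
    = 83/128 = 0.6484375
Since 0.6484375 <= 1, Kraft's inequality IS satisfied.
A prefix code with these lengths CAN exist.

Kraft sum = 0.6484375. Satisfied.


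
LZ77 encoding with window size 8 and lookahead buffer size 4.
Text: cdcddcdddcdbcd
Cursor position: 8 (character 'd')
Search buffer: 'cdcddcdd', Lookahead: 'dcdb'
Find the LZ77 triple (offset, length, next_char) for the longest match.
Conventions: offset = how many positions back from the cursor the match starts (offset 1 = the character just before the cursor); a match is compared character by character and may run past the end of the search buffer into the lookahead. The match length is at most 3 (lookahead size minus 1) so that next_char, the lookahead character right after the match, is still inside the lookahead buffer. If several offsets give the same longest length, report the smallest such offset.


Try each offset into the search buffer:
  offset=1 (pos 7, char 'd'): match length 1
  offset=2 (pos 6, char 'd'): match length 1
  offset=3 (pos 5, char 'c'): match length 0
  offset=4 (pos 4, char 'd'): match length 3
  offset=5 (pos 3, char 'd'): match length 1
  offset=6 (pos 2, char 'c'): match length 0
  offset=7 (pos 1, char 'd'): match length 3
  offset=8 (pos 0, char 'c'): match length 0
Longest match has length 3, found at offsets 4, 7; take the smallest, offset 4.
next_char = character at position 8 + 3 = 11 -> 'b'

Best match: offset=4, length=3 (matching 'dcd' starting at position 4)
LZ77 triple: (4, 3, 'b')


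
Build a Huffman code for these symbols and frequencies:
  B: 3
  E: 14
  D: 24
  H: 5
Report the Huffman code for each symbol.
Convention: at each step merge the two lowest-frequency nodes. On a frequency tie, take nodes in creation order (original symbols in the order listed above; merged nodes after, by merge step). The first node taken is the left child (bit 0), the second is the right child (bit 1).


Huffman tree construction:
Step 1: Merge B(3) + H(5) = 8
Step 2: Merge (B+H)(8) + E(14) = 22
Step 3: Merge ((B+H)+E)(22) + D(24) = 46
Read each symbol's code off the tree from the root (left child = 0, right child = 1).

Codes:
  B: 000 (length 3)
  E: 01 (length 2)
  D: 1 (length 1)
  H: 001 (length 3)
Average code length: 76/46 = 1.6522 bits/symbol


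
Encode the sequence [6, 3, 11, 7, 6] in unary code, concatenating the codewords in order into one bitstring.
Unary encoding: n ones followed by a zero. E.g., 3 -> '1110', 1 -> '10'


Encode each number as n ones followed by a terminating 0:
  6 -> 1111110 (7 bits)
  3 -> 1110 (4 bits)
  11 -> 111111111110 (12 bits)
  7 -> 11111110 (8 bits)
  6 -> 1111110 (7 bits)
Total length = 7 + 4 + 12 + 8 + 7 = 38 bits.

Unary([6, 3, 11, 7, 6]) = 11111101110111111111110111111101111110 (38 bits)


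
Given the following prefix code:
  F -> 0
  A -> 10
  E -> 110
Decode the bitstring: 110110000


Decoding step by step:
Bits 110 -> E
Bits 110 -> E
Bits 0 -> F
Bits 0 -> F
Bits 0 -> F


Decoded message: EEFFF


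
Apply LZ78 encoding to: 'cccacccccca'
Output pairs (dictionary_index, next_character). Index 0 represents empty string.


LZ78 encoding steps:
Dictionary: {0: ''}
Step 1: w='' (idx 0), next='c' -> output (0, 'c'), add 'c' as idx 1
Step 2: w='c' (idx 1), next='c' -> output (1, 'c'), add 'cc' as idx 2
Step 3: w='' (idx 0), next='a' -> output (0, 'a'), add 'a' as idx 3
Step 4: w='cc' (idx 2), next='c' -> output (2, 'c'), add 'ccc' as idx 4
Step 5: w='ccc' (idx 4), next='a' -> output (4, 'a'), add 'ccca' as idx 5


Encoded: [(0, 'c'), (1, 'c'), (0, 'a'), (2, 'c'), (4, 'a')]


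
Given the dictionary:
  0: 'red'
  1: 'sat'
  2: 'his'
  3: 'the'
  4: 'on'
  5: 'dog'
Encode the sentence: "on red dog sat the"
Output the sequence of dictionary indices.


Look up each word in the dictionary:
  'on' -> 4
  'red' -> 0
  'dog' -> 5
  'sat' -> 1
  'the' -> 3

Encoded: [4, 0, 5, 1, 3]


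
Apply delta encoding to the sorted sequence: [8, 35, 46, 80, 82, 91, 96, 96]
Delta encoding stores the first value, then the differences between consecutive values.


First value: 8
Deltas:
  35 - 8 = 27
  46 - 35 = 11
  80 - 46 = 34
  82 - 80 = 2
  91 - 82 = 9
  96 - 91 = 5
  96 - 96 = 0


Delta encoded: [8, 27, 11, 34, 2, 9, 5, 0]


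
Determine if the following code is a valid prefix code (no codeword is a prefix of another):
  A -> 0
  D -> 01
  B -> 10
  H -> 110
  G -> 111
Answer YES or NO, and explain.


Checking each pair (does one codeword prefix another?):
  A='0' vs D='01': prefix -- VIOLATION

NO -- this is NOT a valid prefix code. A (0) is a prefix of D (01).


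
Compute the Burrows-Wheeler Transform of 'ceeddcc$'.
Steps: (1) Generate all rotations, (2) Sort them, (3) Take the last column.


Rotations (sorted):
  0: $ceeddcc -> last char: c
  1: c$ceeddc -> last char: c
  2: cc$ceedd -> last char: d
  3: ceeddcc$ -> last char: $
  4: dcc$ceed -> last char: d
  5: ddcc$cee -> last char: e
  6: eddcc$ce -> last char: e
  7: eeddcc$c -> last char: c


BWT = ccd$deec


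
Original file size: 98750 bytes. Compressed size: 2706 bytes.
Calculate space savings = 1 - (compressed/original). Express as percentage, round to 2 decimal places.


ratio = compressed/original = 2706/98750 = 0.027403
savings = 1 - ratio = 1 - 0.027403 = 0.972597
as a percentage: 0.972597 * 100 = 97.26%

Space savings = 1 - 2706/98750 = 97.26%


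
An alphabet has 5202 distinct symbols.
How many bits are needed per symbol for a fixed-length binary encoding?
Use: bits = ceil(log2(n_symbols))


log2(5202) = 12.3449
Bracket: 2^12 = 4096 < 5202 <= 2^13 = 8192
So ceil(log2(5202)) = 13

bits = ceil(log2(5202)) = ceil(12.3449) = 13 bits


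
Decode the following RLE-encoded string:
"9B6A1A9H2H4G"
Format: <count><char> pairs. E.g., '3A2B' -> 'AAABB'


Expanding each <count><char> pair:
  9B -> 'BBBBBBBBB'
  6A -> 'AAAAAA'
  1A -> 'A'
  9H -> 'HHHHHHHHH'
  2H -> 'HH'
  4G -> 'GGGG'

Decoded = BBBBBBBBBAAAAAAAHHHHHHHHHHHGGGG


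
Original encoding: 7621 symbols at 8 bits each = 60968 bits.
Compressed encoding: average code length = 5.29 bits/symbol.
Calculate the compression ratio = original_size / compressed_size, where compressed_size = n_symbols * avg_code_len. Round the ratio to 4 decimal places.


original_size = n_symbols * orig_bits = 7621 * 8 = 60968 bits
compressed_size = n_symbols * avg_code_len = 7621 * 5.29 = 40315.09 bits
ratio = original_size / compressed_size = 60968 / 40315.09 = 1.5123

Compression ratio = 1.5123


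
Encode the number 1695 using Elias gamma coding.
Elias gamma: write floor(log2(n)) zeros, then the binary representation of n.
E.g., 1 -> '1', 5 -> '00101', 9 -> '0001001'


num_bits = floor(log2(1695)) + 1 = 11
leading_zeros = num_bits - 1 = 10
binary(1695) = 11010011111

Elias gamma(1695) = '0000000000' + '11010011111' = 000000000011010011111 (21 bits)


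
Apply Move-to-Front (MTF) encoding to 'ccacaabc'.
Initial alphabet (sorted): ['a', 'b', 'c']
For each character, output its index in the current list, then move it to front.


MTF encoding:
'c': index 2 in ['a', 'b', 'c'] -> ['c', 'a', 'b']
'c': index 0 in ['c', 'a', 'b'] -> ['c', 'a', 'b']
'a': index 1 in ['c', 'a', 'b'] -> ['a', 'c', 'b']
'c': index 1 in ['a', 'c', 'b'] -> ['c', 'a', 'b']
'a': index 1 in ['c', 'a', 'b'] -> ['a', 'c', 'b']
'a': index 0 in ['a', 'c', 'b'] -> ['a', 'c', 'b']
'b': index 2 in ['a', 'c', 'b'] -> ['b', 'a', 'c']
'c': index 2 in ['b', 'a', 'c'] -> ['c', 'b', 'a']


Output: [2, 0, 1, 1, 1, 0, 2, 2]


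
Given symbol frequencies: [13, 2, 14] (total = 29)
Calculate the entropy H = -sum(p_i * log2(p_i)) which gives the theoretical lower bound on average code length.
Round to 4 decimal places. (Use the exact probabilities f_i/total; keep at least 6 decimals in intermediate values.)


Per-symbol terms -p_i * log2(p_i) with p_i = f_i/29:
  p = 13/29 = 0.448276: log2(p) = -1.157541, -p*log2(p) = 0.518898
  p = 2/29 = 0.068966: log2(p) = -3.857981, -p*log2(p) = 0.266068
  p = 14/29 = 0.482759: log2(p) = -1.050626, -p*log2(p) = 0.507199
H = 0.518898 + 0.266068 + 0.507199 = 1.292165

H = 1.2922 bits/symbol


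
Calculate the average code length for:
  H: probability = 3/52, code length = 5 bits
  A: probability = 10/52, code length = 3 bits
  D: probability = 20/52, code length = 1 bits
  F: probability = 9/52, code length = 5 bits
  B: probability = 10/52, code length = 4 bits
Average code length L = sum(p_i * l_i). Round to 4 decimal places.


Weighted contributions p_i * l_i:
  H: (3/52) * 5 = 15/52
  A: (10/52) * 3 = 30/52
  D: (20/52) * 1 = 20/52
  F: (9/52) * 5 = 45/52
  B: (10/52) * 4 = 40/52
Sum = (15 + 30 + 20 + 45 + 40)/52 = 150/52

L = 150/52 = 2.8846 bits/symbol


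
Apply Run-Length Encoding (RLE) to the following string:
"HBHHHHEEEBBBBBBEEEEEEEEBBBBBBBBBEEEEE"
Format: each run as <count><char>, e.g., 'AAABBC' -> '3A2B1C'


Scanning runs left to right:
  i=0: run of 'H' x 1 -> '1H'
  i=1: run of 'B' x 1 -> '1B'
  i=2: run of 'H' x 4 -> '4H'
  i=6: run of 'E' x 3 -> '3E'
  i=9: run of 'B' x 6 -> '6B'
  i=15: run of 'E' x 8 -> '8E'
  i=23: run of 'B' x 9 -> '9B'
  i=32: run of 'E' x 5 -> '5E'

RLE = 1H1B4H3E6B8E9B5E


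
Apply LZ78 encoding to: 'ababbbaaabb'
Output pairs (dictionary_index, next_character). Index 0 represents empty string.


LZ78 encoding steps:
Dictionary: {0: ''}
Step 1: w='' (idx 0), next='a' -> output (0, 'a'), add 'a' as idx 1
Step 2: w='' (idx 0), next='b' -> output (0, 'b'), add 'b' as idx 2
Step 3: w='a' (idx 1), next='b' -> output (1, 'b'), add 'ab' as idx 3
Step 4: w='b' (idx 2), next='b' -> output (2, 'b'), add 'bb' as idx 4
Step 5: w='a' (idx 1), next='a' -> output (1, 'a'), add 'aa' as idx 5
Step 6: w='ab' (idx 3), next='b' -> output (3, 'b'), add 'abb' as idx 6


Encoded: [(0, 'a'), (0, 'b'), (1, 'b'), (2, 'b'), (1, 'a'), (3, 'b')]


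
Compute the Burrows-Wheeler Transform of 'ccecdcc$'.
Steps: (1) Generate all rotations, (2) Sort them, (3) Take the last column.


Rotations (sorted):
  0: $ccecdcc -> last char: c
  1: c$ccecdc -> last char: c
  2: cc$ccecd -> last char: d
  3: ccecdcc$ -> last char: $
  4: cdcc$cce -> last char: e
  5: cecdcc$c -> last char: c
  6: dcc$ccec -> last char: c
  7: ecdcc$cc -> last char: c


BWT = ccd$eccc


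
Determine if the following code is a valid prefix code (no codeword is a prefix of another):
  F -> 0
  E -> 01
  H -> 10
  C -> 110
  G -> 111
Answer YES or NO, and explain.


Checking each pair (does one codeword prefix another?):
  F='0' vs E='01': prefix -- VIOLATION

NO -- this is NOT a valid prefix code. F (0) is a prefix of E (01).


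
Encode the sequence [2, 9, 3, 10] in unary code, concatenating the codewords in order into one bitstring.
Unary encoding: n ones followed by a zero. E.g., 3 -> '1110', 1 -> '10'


Encode each number as n ones followed by a terminating 0:
  2 -> 110 (3 bits)
  9 -> 1111111110 (10 bits)
  3 -> 1110 (4 bits)
  10 -> 11111111110 (11 bits)
Total length = 3 + 10 + 4 + 11 = 28 bits.

Unary([2, 9, 3, 10]) = 1101111111110111011111111110 (28 bits)


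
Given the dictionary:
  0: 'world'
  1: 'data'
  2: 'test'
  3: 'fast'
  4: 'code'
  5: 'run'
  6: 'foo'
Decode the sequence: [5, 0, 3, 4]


Look up each index in the dictionary:
  5 -> 'run'
  0 -> 'world'
  3 -> 'fast'
  4 -> 'code'

Decoded: "run world fast code"


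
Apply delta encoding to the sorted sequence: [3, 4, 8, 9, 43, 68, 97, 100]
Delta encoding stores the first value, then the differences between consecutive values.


First value: 3
Deltas:
  4 - 3 = 1
  8 - 4 = 4
  9 - 8 = 1
  43 - 9 = 34
  68 - 43 = 25
  97 - 68 = 29
  100 - 97 = 3


Delta encoded: [3, 1, 4, 1, 34, 25, 29, 3]


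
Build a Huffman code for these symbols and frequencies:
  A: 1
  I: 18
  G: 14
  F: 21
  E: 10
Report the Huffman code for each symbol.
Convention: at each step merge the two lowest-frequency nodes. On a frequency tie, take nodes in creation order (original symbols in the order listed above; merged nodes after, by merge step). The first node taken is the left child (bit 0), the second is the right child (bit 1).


Huffman tree construction:
Step 1: Merge A(1) + E(10) = 11
Step 2: Merge (A+E)(11) + G(14) = 25
Step 3: Merge I(18) + F(21) = 39
Step 4: Merge ((A+E)+G)(25) + (I+F)(39) = 64
Read each symbol's code off the tree from the root (left child = 0, right child = 1).

Codes:
  A: 000 (length 3)
  I: 10 (length 2)
  G: 01 (length 2)
  F: 11 (length 2)
  E: 001 (length 3)
Average code length: 139/64 = 2.1719 bits/symbol


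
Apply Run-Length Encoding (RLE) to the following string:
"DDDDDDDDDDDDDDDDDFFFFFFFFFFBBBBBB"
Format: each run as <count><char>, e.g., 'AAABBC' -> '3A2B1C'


Scanning runs left to right:
  i=0: run of 'D' x 17 -> '17D'
  i=17: run of 'F' x 10 -> '10F'
  i=27: run of 'B' x 6 -> '6B'

RLE = 17D10F6B


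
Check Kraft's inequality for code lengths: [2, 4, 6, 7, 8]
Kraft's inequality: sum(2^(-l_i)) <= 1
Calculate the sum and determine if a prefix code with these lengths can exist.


Sum = 2^(-2) + 2^(-4) + 2^(-6) + 2^(-7) + 2^(-8)
    = 0.25 + 0.0625 + 0.015625 + 0.0078125 + 0.00390625
    = 87/256 = 0.33984375
Since 0.33984375 <= 1, Kraft's inequality IS satisfied.
A prefix code with these lengths CAN exist.

Kraft sum = 0.33984375. Satisfied.


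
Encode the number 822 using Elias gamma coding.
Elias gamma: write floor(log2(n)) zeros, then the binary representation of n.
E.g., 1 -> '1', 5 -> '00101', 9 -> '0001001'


num_bits = floor(log2(822)) + 1 = 10
leading_zeros = num_bits - 1 = 9
binary(822) = 1100110110

Elias gamma(822) = '000000000' + '1100110110' = 0000000001100110110 (19 bits)


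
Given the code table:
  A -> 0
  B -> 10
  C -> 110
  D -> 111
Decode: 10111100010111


Decoding:
10 -> B
111 -> D
10 -> B
0 -> A
0 -> A
10 -> B
111 -> D


Result: BDBAABD


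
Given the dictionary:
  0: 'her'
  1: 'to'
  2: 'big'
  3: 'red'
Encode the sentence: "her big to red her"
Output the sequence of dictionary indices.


Look up each word in the dictionary:
  'her' -> 0
  'big' -> 2
  'to' -> 1
  'red' -> 3
  'her' -> 0

Encoded: [0, 2, 1, 3, 0]


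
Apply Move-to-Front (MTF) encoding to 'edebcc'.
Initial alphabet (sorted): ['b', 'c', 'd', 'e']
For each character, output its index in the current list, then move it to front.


MTF encoding:
'e': index 3 in ['b', 'c', 'd', 'e'] -> ['e', 'b', 'c', 'd']
'd': index 3 in ['e', 'b', 'c', 'd'] -> ['d', 'e', 'b', 'c']
'e': index 1 in ['d', 'e', 'b', 'c'] -> ['e', 'd', 'b', 'c']
'b': index 2 in ['e', 'd', 'b', 'c'] -> ['b', 'e', 'd', 'c']
'c': index 3 in ['b', 'e', 'd', 'c'] -> ['c', 'b', 'e', 'd']
'c': index 0 in ['c', 'b', 'e', 'd'] -> ['c', 'b', 'e', 'd']


Output: [3, 3, 1, 2, 3, 0]


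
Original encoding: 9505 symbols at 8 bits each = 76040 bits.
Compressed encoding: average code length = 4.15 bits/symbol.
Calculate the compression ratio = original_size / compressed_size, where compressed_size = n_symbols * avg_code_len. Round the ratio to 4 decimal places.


original_size = n_symbols * orig_bits = 9505 * 8 = 76040 bits
compressed_size = n_symbols * avg_code_len = 9505 * 4.15 = 39445.75 bits
ratio = original_size / compressed_size = 76040 / 39445.75 = 1.9277

Compression ratio = 1.9277


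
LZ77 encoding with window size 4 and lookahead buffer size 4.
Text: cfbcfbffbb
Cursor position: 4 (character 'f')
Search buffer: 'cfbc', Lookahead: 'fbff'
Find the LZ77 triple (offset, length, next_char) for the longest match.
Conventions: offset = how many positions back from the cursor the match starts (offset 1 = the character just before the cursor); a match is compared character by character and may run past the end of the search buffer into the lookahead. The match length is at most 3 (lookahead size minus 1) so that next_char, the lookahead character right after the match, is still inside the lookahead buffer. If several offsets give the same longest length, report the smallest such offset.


Try each offset into the search buffer:
  offset=1 (pos 3, char 'c'): match length 0
  offset=2 (pos 2, char 'b'): match length 0
  offset=3 (pos 1, char 'f'): match length 2
  offset=4 (pos 0, char 'c'): match length 0
Longest match has length 2 at offset 3.
next_char = character at position 4 + 2 = 6 -> 'f'

Best match: offset=3, length=2 (matching 'fb' starting at position 1)
LZ77 triple: (3, 2, 'f')


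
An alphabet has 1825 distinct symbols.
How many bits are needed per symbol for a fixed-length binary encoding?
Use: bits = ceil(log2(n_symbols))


log2(1825) = 10.8337
Bracket: 2^10 = 1024 < 1825 <= 2^11 = 2048
So ceil(log2(1825)) = 11

bits = ceil(log2(1825)) = ceil(10.8337) = 11 bits


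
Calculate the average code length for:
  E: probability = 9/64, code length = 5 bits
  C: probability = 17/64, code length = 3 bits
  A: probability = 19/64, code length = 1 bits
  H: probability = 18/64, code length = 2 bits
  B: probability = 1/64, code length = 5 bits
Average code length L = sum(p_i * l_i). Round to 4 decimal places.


Weighted contributions p_i * l_i:
  E: (9/64) * 5 = 45/64
  C: (17/64) * 3 = 51/64
  A: (19/64) * 1 = 19/64
  H: (18/64) * 2 = 36/64
  B: (1/64) * 5 = 5/64
Sum = (45 + 51 + 19 + 36 + 5)/64 = 156/64

L = 156/64 = 2.4375 bits/symbol


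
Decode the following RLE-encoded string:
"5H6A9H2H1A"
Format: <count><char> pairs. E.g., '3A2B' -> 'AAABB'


Expanding each <count><char> pair:
  5H -> 'HHHHH'
  6A -> 'AAAAAA'
  9H -> 'HHHHHHHHH'
  2H -> 'HH'
  1A -> 'A'

Decoded = HHHHHAAAAAAHHHHHHHHHHHA


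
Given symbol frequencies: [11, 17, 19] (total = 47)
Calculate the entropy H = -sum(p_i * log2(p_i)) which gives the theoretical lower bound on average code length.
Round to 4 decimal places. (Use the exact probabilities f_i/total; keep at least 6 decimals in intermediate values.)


Per-symbol terms -p_i * log2(p_i) with p_i = f_i/47:
  p = 11/47 = 0.234043: log2(p) = -2.095157, -p*log2(p) = 0.490356
  p = 17/47 = 0.361702: log2(p) = -1.467126, -p*log2(p) = 0.530663
  p = 19/47 = 0.404255: log2(p) = -1.306661, -p*log2(p) = 0.528225
H = 0.490356 + 0.530663 + 0.528225 = 1.549244

H = 1.5492 bits/symbol


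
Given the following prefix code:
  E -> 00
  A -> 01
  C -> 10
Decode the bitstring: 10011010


Decoding step by step:
Bits 10 -> C
Bits 01 -> A
Bits 10 -> C
Bits 10 -> C


Decoded message: CACC


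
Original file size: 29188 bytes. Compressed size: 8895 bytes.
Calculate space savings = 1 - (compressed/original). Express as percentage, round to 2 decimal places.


ratio = compressed/original = 8895/29188 = 0.304749
savings = 1 - ratio = 1 - 0.304749 = 0.695251
as a percentage: 0.695251 * 100 = 69.53%

Space savings = 1 - 8895/29188 = 69.53%


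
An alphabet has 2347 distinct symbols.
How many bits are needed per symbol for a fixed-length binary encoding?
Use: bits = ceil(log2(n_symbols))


log2(2347) = 11.1966
Bracket: 2^11 = 2048 < 2347 <= 2^12 = 4096
So ceil(log2(2347)) = 12

bits = ceil(log2(2347)) = ceil(11.1966) = 12 bits


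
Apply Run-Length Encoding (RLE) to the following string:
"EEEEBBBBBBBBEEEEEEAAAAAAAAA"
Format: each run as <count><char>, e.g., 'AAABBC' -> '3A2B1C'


Scanning runs left to right:
  i=0: run of 'E' x 4 -> '4E'
  i=4: run of 'B' x 8 -> '8B'
  i=12: run of 'E' x 6 -> '6E'
  i=18: run of 'A' x 9 -> '9A'

RLE = 4E8B6E9A


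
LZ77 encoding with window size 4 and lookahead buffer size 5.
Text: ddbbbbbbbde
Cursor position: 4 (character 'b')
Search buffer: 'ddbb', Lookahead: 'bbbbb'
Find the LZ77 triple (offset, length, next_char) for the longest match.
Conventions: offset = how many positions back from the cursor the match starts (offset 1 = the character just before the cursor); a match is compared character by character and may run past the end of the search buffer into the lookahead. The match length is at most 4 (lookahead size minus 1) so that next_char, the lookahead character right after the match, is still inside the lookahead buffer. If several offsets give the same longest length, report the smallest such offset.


Try each offset into the search buffer:
  offset=1 (pos 3, char 'b'): match length 4
  offset=2 (pos 2, char 'b'): match length 4
  offset=3 (pos 1, char 'd'): match length 0
  offset=4 (pos 0, char 'd'): match length 0
Longest match has length 4, found at offsets 1, 2; take the smallest, offset 1.
next_char = character at position 4 + 4 = 8 -> 'b'

Best match: offset=1, length=4 (matching 'bbbb' starting at position 3)
LZ77 triple: (1, 4, 'b')


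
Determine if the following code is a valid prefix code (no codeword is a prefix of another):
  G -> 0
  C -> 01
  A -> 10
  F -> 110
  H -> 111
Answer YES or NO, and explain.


Checking each pair (does one codeword prefix another?):
  G='0' vs C='01': prefix -- VIOLATION

NO -- this is NOT a valid prefix code. G (0) is a prefix of C (01).


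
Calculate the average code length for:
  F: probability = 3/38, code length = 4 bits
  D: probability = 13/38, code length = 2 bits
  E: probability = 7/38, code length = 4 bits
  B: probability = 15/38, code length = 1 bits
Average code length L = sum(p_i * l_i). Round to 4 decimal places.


Weighted contributions p_i * l_i:
  F: (3/38) * 4 = 12/38
  D: (13/38) * 2 = 26/38
  E: (7/38) * 4 = 28/38
  B: (15/38) * 1 = 15/38
Sum = (12 + 26 + 28 + 15)/38 = 81/38

L = 81/38 = 2.1316 bits/symbol


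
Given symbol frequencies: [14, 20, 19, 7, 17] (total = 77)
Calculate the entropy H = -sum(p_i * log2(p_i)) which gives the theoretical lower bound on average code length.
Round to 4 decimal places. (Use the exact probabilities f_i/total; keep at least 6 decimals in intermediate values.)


Per-symbol terms -p_i * log2(p_i) with p_i = f_i/77:
  p = 14/77 = 0.181818: log2(p) = -2.459432, -p*log2(p) = 0.447169
  p = 20/77 = 0.259740: log2(p) = -1.944858, -p*log2(p) = 0.505158
  p = 19/77 = 0.246753: log2(p) = -2.018859, -p*log2(p) = 0.498160
  p = 7/77 = 0.090909: log2(p) = -3.459432, -p*log2(p) = 0.314494
  p = 17/77 = 0.220779: log2(p) = -2.179324, -p*log2(p) = 0.481149
H = 0.447169 + 0.505158 + 0.498160 + 0.314494 + 0.481149 = 2.246130

H = 2.2461 bits/symbol


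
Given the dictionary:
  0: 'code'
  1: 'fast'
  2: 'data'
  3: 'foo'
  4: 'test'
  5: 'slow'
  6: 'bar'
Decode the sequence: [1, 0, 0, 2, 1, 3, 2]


Look up each index in the dictionary:
  1 -> 'fast'
  0 -> 'code'
  0 -> 'code'
  2 -> 'data'
  1 -> 'fast'
  3 -> 'foo'
  2 -> 'data'

Decoded: "fast code code data fast foo data"


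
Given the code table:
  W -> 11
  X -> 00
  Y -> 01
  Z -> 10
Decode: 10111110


Decoding:
10 -> Z
11 -> W
11 -> W
10 -> Z


Result: ZWWZ


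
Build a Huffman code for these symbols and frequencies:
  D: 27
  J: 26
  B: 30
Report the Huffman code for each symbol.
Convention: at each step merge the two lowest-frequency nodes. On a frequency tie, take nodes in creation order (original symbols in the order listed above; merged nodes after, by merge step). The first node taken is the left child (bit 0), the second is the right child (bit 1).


Huffman tree construction:
Step 1: Merge J(26) + D(27) = 53
Step 2: Merge B(30) + (J+D)(53) = 83
Read each symbol's code off the tree from the root (left child = 0, right child = 1).

Codes:
  D: 11 (length 2)
  J: 10 (length 2)
  B: 0 (length 1)
Average code length: 136/83 = 1.6386 bits/symbol


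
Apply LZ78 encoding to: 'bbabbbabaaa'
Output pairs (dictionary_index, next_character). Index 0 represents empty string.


LZ78 encoding steps:
Dictionary: {0: ''}
Step 1: w='' (idx 0), next='b' -> output (0, 'b'), add 'b' as idx 1
Step 2: w='b' (idx 1), next='a' -> output (1, 'a'), add 'ba' as idx 2
Step 3: w='b' (idx 1), next='b' -> output (1, 'b'), add 'bb' as idx 3
Step 4: w='ba' (idx 2), next='b' -> output (2, 'b'), add 'bab' as idx 4
Step 5: w='' (idx 0), next='a' -> output (0, 'a'), add 'a' as idx 5
Step 6: w='a' (idx 5), next='a' -> output (5, 'a'), add 'aa' as idx 6


Encoded: [(0, 'b'), (1, 'a'), (1, 'b'), (2, 'b'), (0, 'a'), (5, 'a')]


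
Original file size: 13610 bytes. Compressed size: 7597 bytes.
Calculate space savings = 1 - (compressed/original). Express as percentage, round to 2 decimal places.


ratio = compressed/original = 7597/13610 = 0.558193
savings = 1 - ratio = 1 - 0.558193 = 0.441807
as a percentage: 0.441807 * 100 = 44.18%

Space savings = 1 - 7597/13610 = 44.18%


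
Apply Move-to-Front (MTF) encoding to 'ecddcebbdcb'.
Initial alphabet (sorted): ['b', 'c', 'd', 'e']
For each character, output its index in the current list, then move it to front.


MTF encoding:
'e': index 3 in ['b', 'c', 'd', 'e'] -> ['e', 'b', 'c', 'd']
'c': index 2 in ['e', 'b', 'c', 'd'] -> ['c', 'e', 'b', 'd']
'd': index 3 in ['c', 'e', 'b', 'd'] -> ['d', 'c', 'e', 'b']
'd': index 0 in ['d', 'c', 'e', 'b'] -> ['d', 'c', 'e', 'b']
'c': index 1 in ['d', 'c', 'e', 'b'] -> ['c', 'd', 'e', 'b']
'e': index 2 in ['c', 'd', 'e', 'b'] -> ['e', 'c', 'd', 'b']
'b': index 3 in ['e', 'c', 'd', 'b'] -> ['b', 'e', 'c', 'd']
'b': index 0 in ['b', 'e', 'c', 'd'] -> ['b', 'e', 'c', 'd']
'd': index 3 in ['b', 'e', 'c', 'd'] -> ['d', 'b', 'e', 'c']
'c': index 3 in ['d', 'b', 'e', 'c'] -> ['c', 'd', 'b', 'e']
'b': index 2 in ['c', 'd', 'b', 'e'] -> ['b', 'c', 'd', 'e']


Output: [3, 2, 3, 0, 1, 2, 3, 0, 3, 3, 2]


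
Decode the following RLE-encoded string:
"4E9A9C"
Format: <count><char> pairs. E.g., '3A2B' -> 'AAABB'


Expanding each <count><char> pair:
  4E -> 'EEEE'
  9A -> 'AAAAAAAAA'
  9C -> 'CCCCCCCCC'

Decoded = EEEEAAAAAAAAACCCCCCCCC


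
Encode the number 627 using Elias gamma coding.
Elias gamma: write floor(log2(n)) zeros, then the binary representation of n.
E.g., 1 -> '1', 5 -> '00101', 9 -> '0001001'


num_bits = floor(log2(627)) + 1 = 10
leading_zeros = num_bits - 1 = 9
binary(627) = 1001110011

Elias gamma(627) = '000000000' + '1001110011' = 0000000001001110011 (19 bits)


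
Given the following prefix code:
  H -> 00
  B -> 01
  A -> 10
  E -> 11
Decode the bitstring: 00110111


Decoding step by step:
Bits 00 -> H
Bits 11 -> E
Bits 01 -> B
Bits 11 -> E


Decoded message: HEBE


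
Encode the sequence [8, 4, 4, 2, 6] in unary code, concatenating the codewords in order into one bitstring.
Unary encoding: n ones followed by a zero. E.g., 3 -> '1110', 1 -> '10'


Encode each number as n ones followed by a terminating 0:
  8 -> 111111110 (9 bits)
  4 -> 11110 (5 bits)
  4 -> 11110 (5 bits)
  2 -> 110 (3 bits)
  6 -> 1111110 (7 bits)
Total length = 9 + 5 + 5 + 3 + 7 = 29 bits.

Unary([8, 4, 4, 2, 6]) = 11111111011110111101101111110 (29 bits)


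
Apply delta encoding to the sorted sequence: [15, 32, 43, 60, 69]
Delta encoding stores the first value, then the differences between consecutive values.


First value: 15
Deltas:
  32 - 15 = 17
  43 - 32 = 11
  60 - 43 = 17
  69 - 60 = 9


Delta encoded: [15, 17, 11, 17, 9]


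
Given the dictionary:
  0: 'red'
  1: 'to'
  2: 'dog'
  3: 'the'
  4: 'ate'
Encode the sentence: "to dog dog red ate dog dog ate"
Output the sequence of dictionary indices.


Look up each word in the dictionary:
  'to' -> 1
  'dog' -> 2
  'dog' -> 2
  'red' -> 0
  'ate' -> 4
  'dog' -> 2
  'dog' -> 2
  'ate' -> 4

Encoded: [1, 2, 2, 0, 4, 2, 2, 4]


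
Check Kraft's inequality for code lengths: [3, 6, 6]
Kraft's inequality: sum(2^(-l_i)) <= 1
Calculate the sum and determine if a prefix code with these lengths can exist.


Sum = 2^(-3) + 2^(-6) + 2^(-6)
    = 0.125 + 0.015625 + 0.015625
    = 10/64 = 0.15625
Since 0.15625 <= 1, Kraft's inequality IS satisfied.
A prefix code with these lengths CAN exist.

Kraft sum = 0.15625. Satisfied.


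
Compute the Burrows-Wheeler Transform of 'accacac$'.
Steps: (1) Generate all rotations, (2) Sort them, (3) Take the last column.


Rotations (sorted):
  0: $accacac -> last char: c
  1: ac$accac -> last char: c
  2: acac$acc -> last char: c
  3: accacac$ -> last char: $
  4: c$accaca -> last char: a
  5: cac$acca -> last char: a
  6: cacac$ac -> last char: c
  7: ccacac$a -> last char: a


BWT = ccc$aaca


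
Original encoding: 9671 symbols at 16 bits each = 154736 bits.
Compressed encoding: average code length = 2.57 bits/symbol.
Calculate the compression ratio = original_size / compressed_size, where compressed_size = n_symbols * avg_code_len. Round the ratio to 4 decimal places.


original_size = n_symbols * orig_bits = 9671 * 16 = 154736 bits
compressed_size = n_symbols * avg_code_len = 9671 * 2.57 = 24854.47 bits
ratio = original_size / compressed_size = 154736 / 24854.47 = 6.2257

Compression ratio = 6.2257


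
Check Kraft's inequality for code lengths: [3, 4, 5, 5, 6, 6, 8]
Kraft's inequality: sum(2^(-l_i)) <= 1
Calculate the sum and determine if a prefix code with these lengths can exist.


Sum = 2^(-3) + 2^(-4) + 2^(-5) + 2^(-5) + 2^(-6) + 2^(-6) + 2^(-8)
    = 0.125 + 0.0625 + 0.03125 + 0.03125 + 0.015625 + 0.015625 + 0.00390625
    = 73/256 = 0.28515625
Since 0.28515625 <= 1, Kraft's inequality IS satisfied.
A prefix code with these lengths CAN exist.

Kraft sum = 0.28515625. Satisfied.


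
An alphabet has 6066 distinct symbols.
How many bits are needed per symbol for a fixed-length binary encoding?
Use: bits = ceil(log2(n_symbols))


log2(6066) = 12.5665
Bracket: 2^12 = 4096 < 6066 <= 2^13 = 8192
So ceil(log2(6066)) = 13

bits = ceil(log2(6066)) = ceil(12.5665) = 13 bits


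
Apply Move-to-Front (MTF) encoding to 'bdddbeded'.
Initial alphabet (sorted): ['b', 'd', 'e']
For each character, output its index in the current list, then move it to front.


MTF encoding:
'b': index 0 in ['b', 'd', 'e'] -> ['b', 'd', 'e']
'd': index 1 in ['b', 'd', 'e'] -> ['d', 'b', 'e']
'd': index 0 in ['d', 'b', 'e'] -> ['d', 'b', 'e']
'd': index 0 in ['d', 'b', 'e'] -> ['d', 'b', 'e']
'b': index 1 in ['d', 'b', 'e'] -> ['b', 'd', 'e']
'e': index 2 in ['b', 'd', 'e'] -> ['e', 'b', 'd']
'd': index 2 in ['e', 'b', 'd'] -> ['d', 'e', 'b']
'e': index 1 in ['d', 'e', 'b'] -> ['e', 'd', 'b']
'd': index 1 in ['e', 'd', 'b'] -> ['d', 'e', 'b']


Output: [0, 1, 0, 0, 1, 2, 2, 1, 1]


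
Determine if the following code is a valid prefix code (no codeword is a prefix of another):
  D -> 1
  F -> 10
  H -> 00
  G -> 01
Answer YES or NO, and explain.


Checking each pair (does one codeword prefix another?):
  D='1' vs F='10': prefix -- VIOLATION

NO -- this is NOT a valid prefix code. D (1) is a prefix of F (10).


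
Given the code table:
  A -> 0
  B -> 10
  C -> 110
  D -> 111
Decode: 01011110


Decoding:
0 -> A
10 -> B
111 -> D
10 -> B


Result: ABDB


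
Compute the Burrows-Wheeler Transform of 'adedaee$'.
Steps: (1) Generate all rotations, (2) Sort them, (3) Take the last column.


Rotations (sorted):
  0: $adedaee -> last char: e
  1: adedaee$ -> last char: $
  2: aee$aded -> last char: d
  3: daee$ade -> last char: e
  4: dedaee$a -> last char: a
  5: e$adedae -> last char: e
  6: edaee$ad -> last char: d
  7: ee$adeda -> last char: a


BWT = e$deaeda


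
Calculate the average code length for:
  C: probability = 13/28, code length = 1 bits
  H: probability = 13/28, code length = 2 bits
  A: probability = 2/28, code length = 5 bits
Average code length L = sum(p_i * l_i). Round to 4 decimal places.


Weighted contributions p_i * l_i:
  C: (13/28) * 1 = 13/28
  H: (13/28) * 2 = 26/28
  A: (2/28) * 5 = 10/28
Sum = (13 + 26 + 10)/28 = 49/28

L = 49/28 = 1.7500 bits/symbol


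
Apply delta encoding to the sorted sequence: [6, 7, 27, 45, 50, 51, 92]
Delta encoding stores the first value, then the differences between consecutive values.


First value: 6
Deltas:
  7 - 6 = 1
  27 - 7 = 20
  45 - 27 = 18
  50 - 45 = 5
  51 - 50 = 1
  92 - 51 = 41


Delta encoded: [6, 1, 20, 18, 5, 1, 41]


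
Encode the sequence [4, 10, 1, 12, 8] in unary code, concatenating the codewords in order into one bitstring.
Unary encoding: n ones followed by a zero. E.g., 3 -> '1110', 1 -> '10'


Encode each number as n ones followed by a terminating 0:
  4 -> 11110 (5 bits)
  10 -> 11111111110 (11 bits)
  1 -> 10 (2 bits)
  12 -> 1111111111110 (13 bits)
  8 -> 111111110 (9 bits)
Total length = 5 + 11 + 2 + 13 + 9 = 40 bits.

Unary([4, 10, 1, 12, 8]) = 1111011111111110101111111111110111111110 (40 bits)


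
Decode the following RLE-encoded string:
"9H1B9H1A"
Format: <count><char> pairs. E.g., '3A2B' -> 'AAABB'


Expanding each <count><char> pair:
  9H -> 'HHHHHHHHH'
  1B -> 'B'
  9H -> 'HHHHHHHHH'
  1A -> 'A'

Decoded = HHHHHHHHHBHHHHHHHHHA


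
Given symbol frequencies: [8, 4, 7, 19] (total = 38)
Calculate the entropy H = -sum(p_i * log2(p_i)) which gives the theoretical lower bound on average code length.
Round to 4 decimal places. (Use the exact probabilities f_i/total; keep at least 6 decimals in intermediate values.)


Per-symbol terms -p_i * log2(p_i) with p_i = f_i/38:
  p = 8/38 = 0.210526: log2(p) = -2.247928, -p*log2(p) = 0.473248
  p = 4/38 = 0.105263: log2(p) = -3.247928, -p*log2(p) = 0.341887
  p = 7/38 = 0.184211: log2(p) = -2.440573, -p*log2(p) = 0.449579
  p = 19/38 = 0.500000: log2(p) = -1.000000, -p*log2(p) = 0.500000
H = 0.473248 + 0.341887 + 0.449579 + 0.500000 = 1.764714

H = 1.7647 bits/symbol


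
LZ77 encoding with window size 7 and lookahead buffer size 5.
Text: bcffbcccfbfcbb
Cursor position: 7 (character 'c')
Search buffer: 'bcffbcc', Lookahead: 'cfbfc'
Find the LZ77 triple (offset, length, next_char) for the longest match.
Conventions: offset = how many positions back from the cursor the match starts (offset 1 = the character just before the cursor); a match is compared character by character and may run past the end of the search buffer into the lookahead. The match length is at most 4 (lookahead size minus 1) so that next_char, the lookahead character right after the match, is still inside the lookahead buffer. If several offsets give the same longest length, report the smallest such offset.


Try each offset into the search buffer:
  offset=1 (pos 6, char 'c'): match length 1
  offset=2 (pos 5, char 'c'): match length 1
  offset=3 (pos 4, char 'b'): match length 0
  offset=4 (pos 3, char 'f'): match length 0
  offset=5 (pos 2, char 'f'): match length 0
  offset=6 (pos 1, char 'c'): match length 2
  offset=7 (pos 0, char 'b'): match length 0
Longest match has length 2 at offset 6.
next_char = character at position 7 + 2 = 9 -> 'b'

Best match: offset=6, length=2 (matching 'cf' starting at position 1)
LZ77 triple: (6, 2, 'b')
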